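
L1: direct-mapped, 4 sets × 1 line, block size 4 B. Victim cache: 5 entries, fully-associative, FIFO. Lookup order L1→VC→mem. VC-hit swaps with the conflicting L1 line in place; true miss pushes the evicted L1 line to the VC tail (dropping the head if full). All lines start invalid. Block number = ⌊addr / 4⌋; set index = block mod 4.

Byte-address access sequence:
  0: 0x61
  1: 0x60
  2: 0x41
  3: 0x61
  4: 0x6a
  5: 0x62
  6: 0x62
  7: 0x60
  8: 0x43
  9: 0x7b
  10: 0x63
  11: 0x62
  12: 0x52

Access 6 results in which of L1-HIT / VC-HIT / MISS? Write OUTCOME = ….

  [0] addr=0x61 blk=24 s=0: MISS | VC []
  [1] addr=0x60 blk=24 s=0: L1-HIT | VC []
  [2] addr=0x41 blk=16 s=0: MISS | VC [24]
  [3] addr=0x61 blk=24 s=0: VC-HIT | VC [16]
  [4] addr=0x6a blk=26 s=2: MISS | VC [16]
  [5] addr=0x62 blk=24 s=0: L1-HIT | VC [16]
  [6] addr=0x62 blk=24 s=0: L1-HIT | VC [16]
  [7] addr=0x60 blk=24 s=0: L1-HIT | VC [16]
  [8] addr=0x43 blk=16 s=0: VC-HIT | VC [24]
  [9] addr=0x7b blk=30 s=2: MISS | VC [24, 26]
  [10] addr=0x63 blk=24 s=0: VC-HIT | VC [16, 26]
  [11] addr=0x62 blk=24 s=0: L1-HIT | VC [16, 26]
  [12] addr=0x52 blk=20 s=0: MISS | VC [16, 26, 24]

OUTCOME = L1-HIT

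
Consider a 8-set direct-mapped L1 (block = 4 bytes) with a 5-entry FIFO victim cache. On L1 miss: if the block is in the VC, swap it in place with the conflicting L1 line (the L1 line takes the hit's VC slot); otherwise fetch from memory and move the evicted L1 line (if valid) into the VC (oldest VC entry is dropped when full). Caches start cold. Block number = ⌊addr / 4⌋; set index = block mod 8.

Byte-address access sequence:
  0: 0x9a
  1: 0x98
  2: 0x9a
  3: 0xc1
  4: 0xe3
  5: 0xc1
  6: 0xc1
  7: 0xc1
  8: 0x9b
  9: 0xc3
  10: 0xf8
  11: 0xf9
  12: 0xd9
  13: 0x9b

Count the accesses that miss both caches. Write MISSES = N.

MISSES = 5

  [0] addr=0x9a blk=38 s=6: MISS | VC []
  [1] addr=0x98 blk=38 s=6: L1-HIT | VC []
  [2] addr=0x9a blk=38 s=6: L1-HIT | VC []
  [3] addr=0xc1 blk=48 s=0: MISS | VC []
  [4] addr=0xe3 blk=56 s=0: MISS | VC [48]
  [5] addr=0xc1 blk=48 s=0: VC-HIT | VC [56]
  [6] addr=0xc1 blk=48 s=0: L1-HIT | VC [56]
  [7] addr=0xc1 blk=48 s=0: L1-HIT | VC [56]
  [8] addr=0x9b blk=38 s=6: L1-HIT | VC [56]
  [9] addr=0xc3 blk=48 s=0: L1-HIT | VC [56]
  [10] addr=0xf8 blk=62 s=6: MISS | VC [56, 38]
  [11] addr=0xf9 blk=62 s=6: L1-HIT | VC [56, 38]
  [12] addr=0xd9 blk=54 s=6: MISS | VC [56, 38, 62]
  [13] addr=0x9b blk=38 s=6: VC-HIT | VC [56, 54, 62]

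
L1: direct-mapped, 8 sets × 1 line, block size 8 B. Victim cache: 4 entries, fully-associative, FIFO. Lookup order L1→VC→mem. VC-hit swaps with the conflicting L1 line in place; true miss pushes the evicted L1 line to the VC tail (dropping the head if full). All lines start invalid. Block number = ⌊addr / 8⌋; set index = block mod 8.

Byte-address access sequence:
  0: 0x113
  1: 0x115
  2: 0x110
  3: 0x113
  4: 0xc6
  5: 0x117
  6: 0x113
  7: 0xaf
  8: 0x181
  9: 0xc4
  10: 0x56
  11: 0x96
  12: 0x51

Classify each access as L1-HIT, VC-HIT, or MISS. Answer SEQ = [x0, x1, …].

SEQ = [MISS, L1-HIT, L1-HIT, L1-HIT, MISS, L1-HIT, L1-HIT, MISS, MISS, VC-HIT, MISS, MISS, VC-HIT]

  [0] addr=0x113 blk=34 s=2: MISS | VC []
  [1] addr=0x115 blk=34 s=2: L1-HIT | VC []
  [2] addr=0x110 blk=34 s=2: L1-HIT | VC []
  [3] addr=0x113 blk=34 s=2: L1-HIT | VC []
  [4] addr=0xc6 blk=24 s=0: MISS | VC []
  [5] addr=0x117 blk=34 s=2: L1-HIT | VC []
  [6] addr=0x113 blk=34 s=2: L1-HIT | VC []
  [7] addr=0xaf blk=21 s=5: MISS | VC []
  [8] addr=0x181 blk=48 s=0: MISS | VC [24]
  [9] addr=0xc4 blk=24 s=0: VC-HIT | VC [48]
  [10] addr=0x56 blk=10 s=2: MISS | VC [48, 34]
  [11] addr=0x96 blk=18 s=2: MISS | VC [48, 34, 10]
  [12] addr=0x51 blk=10 s=2: VC-HIT | VC [48, 34, 18]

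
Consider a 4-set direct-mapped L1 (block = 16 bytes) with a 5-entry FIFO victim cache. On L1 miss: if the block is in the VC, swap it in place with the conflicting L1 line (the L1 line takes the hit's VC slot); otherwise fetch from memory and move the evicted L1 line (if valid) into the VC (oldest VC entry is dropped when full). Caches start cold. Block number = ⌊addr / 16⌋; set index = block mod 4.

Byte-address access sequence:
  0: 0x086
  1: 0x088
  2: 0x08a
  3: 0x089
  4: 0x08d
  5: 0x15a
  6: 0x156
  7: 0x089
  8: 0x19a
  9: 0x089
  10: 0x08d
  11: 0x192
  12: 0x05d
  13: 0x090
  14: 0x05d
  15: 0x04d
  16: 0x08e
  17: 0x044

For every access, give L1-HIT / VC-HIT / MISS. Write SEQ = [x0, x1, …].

SEQ = [MISS, L1-HIT, L1-HIT, L1-HIT, L1-HIT, MISS, L1-HIT, L1-HIT, MISS, L1-HIT, L1-HIT, L1-HIT, MISS, MISS, VC-HIT, MISS, VC-HIT, VC-HIT]

0: 0x86 (blk 8, set 0) → MISS  vc=[]
1: 0x88 (blk 8, set 0) → L1-HIT  vc=[]
2: 0x8a (blk 8, set 0) → L1-HIT  vc=[]
3: 0x89 (blk 8, set 0) → L1-HIT  vc=[]
4: 0x8d (blk 8, set 0) → L1-HIT  vc=[]
5: 0x15a (blk 21, set 1) → MISS  vc=[]
6: 0x156 (blk 21, set 1) → L1-HIT  vc=[]
7: 0x89 (blk 8, set 0) → L1-HIT  vc=[]
8: 0x19a (blk 25, set 1) → MISS  vc=[21]
9: 0x89 (blk 8, set 0) → L1-HIT  vc=[21]
10: 0x8d (blk 8, set 0) → L1-HIT  vc=[21]
11: 0x192 (blk 25, set 1) → L1-HIT  vc=[21]
12: 0x5d (blk 5, set 1) → MISS  vc=[21, 25]
13: 0x90 (blk 9, set 1) → MISS  vc=[21, 25, 5]
14: 0x5d (blk 5, set 1) → VC-HIT  vc=[21, 25, 9]
15: 0x4d (blk 4, set 0) → MISS  vc=[21, 25, 9, 8]
16: 0x8e (blk 8, set 0) → VC-HIT  vc=[21, 25, 9, 4]
17: 0x44 (blk 4, set 0) → VC-HIT  vc=[21, 25, 9, 8]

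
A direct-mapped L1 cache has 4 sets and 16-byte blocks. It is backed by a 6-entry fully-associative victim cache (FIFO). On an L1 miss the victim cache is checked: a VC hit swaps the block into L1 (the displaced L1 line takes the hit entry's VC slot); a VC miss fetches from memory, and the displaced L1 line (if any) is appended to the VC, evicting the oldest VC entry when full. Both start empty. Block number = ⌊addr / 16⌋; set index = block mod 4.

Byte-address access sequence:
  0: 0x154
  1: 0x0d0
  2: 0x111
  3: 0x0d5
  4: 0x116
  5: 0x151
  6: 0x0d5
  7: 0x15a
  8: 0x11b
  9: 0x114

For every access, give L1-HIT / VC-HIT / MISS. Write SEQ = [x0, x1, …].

SEQ = [MISS, MISS, MISS, VC-HIT, VC-HIT, VC-HIT, VC-HIT, VC-HIT, VC-HIT, L1-HIT]

#0 0x154→b21/s1 MISS; vc=[]
#1 0xd0→b13/s1 MISS; vc=[21]
#2 0x111→b17/s1 MISS; vc=[21,13]
#3 0xd5→b13/s1 VC-HIT; vc=[21,17]
#4 0x116→b17/s1 VC-HIT; vc=[21,13]
#5 0x151→b21/s1 VC-HIT; vc=[17,13]
#6 0xd5→b13/s1 VC-HIT; vc=[17,21]
#7 0x15a→b21/s1 VC-HIT; vc=[17,13]
#8 0x11b→b17/s1 VC-HIT; vc=[21,13]
#9 0x114→b17/s1 L1-HIT; vc=[21,13]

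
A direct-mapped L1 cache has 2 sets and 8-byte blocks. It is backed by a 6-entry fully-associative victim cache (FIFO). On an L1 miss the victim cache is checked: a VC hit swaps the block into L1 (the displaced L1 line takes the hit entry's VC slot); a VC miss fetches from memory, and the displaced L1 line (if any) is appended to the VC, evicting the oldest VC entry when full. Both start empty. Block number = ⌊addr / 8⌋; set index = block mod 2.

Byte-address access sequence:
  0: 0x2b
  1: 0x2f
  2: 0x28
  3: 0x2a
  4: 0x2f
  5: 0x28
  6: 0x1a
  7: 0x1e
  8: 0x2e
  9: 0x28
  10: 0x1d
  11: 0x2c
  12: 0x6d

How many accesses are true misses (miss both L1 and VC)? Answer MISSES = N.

MISSES = 3

#0 0x2b→b5/s1 MISS; vc=[]
#1 0x2f→b5/s1 L1-HIT; vc=[]
#2 0x28→b5/s1 L1-HIT; vc=[]
#3 0x2a→b5/s1 L1-HIT; vc=[]
#4 0x2f→b5/s1 L1-HIT; vc=[]
#5 0x28→b5/s1 L1-HIT; vc=[]
#6 0x1a→b3/s1 MISS; vc=[5]
#7 0x1e→b3/s1 L1-HIT; vc=[5]
#8 0x2e→b5/s1 VC-HIT; vc=[3]
#9 0x28→b5/s1 L1-HIT; vc=[3]
#10 0x1d→b3/s1 VC-HIT; vc=[5]
#11 0x2c→b5/s1 VC-HIT; vc=[3]
#12 0x6d→b13/s1 MISS; vc=[3,5]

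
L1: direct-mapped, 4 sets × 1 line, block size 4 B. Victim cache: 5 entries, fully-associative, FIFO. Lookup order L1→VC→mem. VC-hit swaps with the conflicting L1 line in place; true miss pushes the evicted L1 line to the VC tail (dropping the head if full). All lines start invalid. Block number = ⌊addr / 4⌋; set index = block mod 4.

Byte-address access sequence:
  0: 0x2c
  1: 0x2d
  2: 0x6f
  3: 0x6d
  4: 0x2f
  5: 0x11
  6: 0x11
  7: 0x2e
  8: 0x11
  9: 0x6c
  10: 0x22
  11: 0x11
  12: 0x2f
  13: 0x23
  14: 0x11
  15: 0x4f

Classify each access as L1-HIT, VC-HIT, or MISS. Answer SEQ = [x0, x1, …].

SEQ = [MISS, L1-HIT, MISS, L1-HIT, VC-HIT, MISS, L1-HIT, L1-HIT, L1-HIT, VC-HIT, MISS, VC-HIT, VC-HIT, VC-HIT, VC-HIT, MISS]

0: 0x2c (blk 11, set 3) → MISS  vc=[]
1: 0x2d (blk 11, set 3) → L1-HIT  vc=[]
2: 0x6f (blk 27, set 3) → MISS  vc=[11]
3: 0x6d (blk 27, set 3) → L1-HIT  vc=[11]
4: 0x2f (blk 11, set 3) → VC-HIT  vc=[27]
5: 0x11 (blk 4, set 0) → MISS  vc=[27]
6: 0x11 (blk 4, set 0) → L1-HIT  vc=[27]
7: 0x2e (blk 11, set 3) → L1-HIT  vc=[27]
8: 0x11 (blk 4, set 0) → L1-HIT  vc=[27]
9: 0x6c (blk 27, set 3) → VC-HIT  vc=[11]
10: 0x22 (blk 8, set 0) → MISS  vc=[11, 4]
11: 0x11 (blk 4, set 0) → VC-HIT  vc=[11, 8]
12: 0x2f (blk 11, set 3) → VC-HIT  vc=[27, 8]
13: 0x23 (blk 8, set 0) → VC-HIT  vc=[27, 4]
14: 0x11 (blk 4, set 0) → VC-HIT  vc=[27, 8]
15: 0x4f (blk 19, set 3) → MISS  vc=[27, 8, 11]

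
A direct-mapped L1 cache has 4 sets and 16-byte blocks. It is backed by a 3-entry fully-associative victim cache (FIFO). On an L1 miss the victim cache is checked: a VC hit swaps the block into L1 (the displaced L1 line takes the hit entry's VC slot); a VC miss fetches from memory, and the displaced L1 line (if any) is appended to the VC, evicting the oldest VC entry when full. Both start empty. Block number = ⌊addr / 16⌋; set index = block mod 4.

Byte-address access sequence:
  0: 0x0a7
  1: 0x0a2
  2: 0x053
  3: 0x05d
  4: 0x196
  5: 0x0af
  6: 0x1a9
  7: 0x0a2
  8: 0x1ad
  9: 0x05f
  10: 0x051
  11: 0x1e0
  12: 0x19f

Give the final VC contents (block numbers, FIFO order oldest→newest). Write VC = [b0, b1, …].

VC = [5, 10, 26]

#0 0xa7→b10/s2 MISS; vc=[]
#1 0xa2→b10/s2 L1-HIT; vc=[]
#2 0x53→b5/s1 MISS; vc=[]
#3 0x5d→b5/s1 L1-HIT; vc=[]
#4 0x196→b25/s1 MISS; vc=[5]
#5 0xaf→b10/s2 L1-HIT; vc=[5]
#6 0x1a9→b26/s2 MISS; vc=[5,10]
#7 0xa2→b10/s2 VC-HIT; vc=[5,26]
#8 0x1ad→b26/s2 VC-HIT; vc=[5,10]
#9 0x5f→b5/s1 VC-HIT; vc=[25,10]
#10 0x51→b5/s1 L1-HIT; vc=[25,10]
#11 0x1e0→b30/s2 MISS; vc=[25,10,26]
#12 0x19f→b25/s1 VC-HIT; vc=[5,10,26]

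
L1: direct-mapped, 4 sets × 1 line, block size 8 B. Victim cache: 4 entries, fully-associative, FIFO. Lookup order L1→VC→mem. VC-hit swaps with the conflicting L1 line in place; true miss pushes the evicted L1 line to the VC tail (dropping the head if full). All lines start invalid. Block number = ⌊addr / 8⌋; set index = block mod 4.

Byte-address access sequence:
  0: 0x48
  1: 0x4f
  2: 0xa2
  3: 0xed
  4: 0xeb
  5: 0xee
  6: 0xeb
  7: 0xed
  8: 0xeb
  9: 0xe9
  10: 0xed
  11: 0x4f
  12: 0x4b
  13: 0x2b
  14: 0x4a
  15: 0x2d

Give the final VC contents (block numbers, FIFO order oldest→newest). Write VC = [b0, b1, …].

  [0] addr=0x48 blk=9 s=1: MISS | VC []
  [1] addr=0x4f blk=9 s=1: L1-HIT | VC []
  [2] addr=0xa2 blk=20 s=0: MISS | VC []
  [3] addr=0xed blk=29 s=1: MISS | VC [9]
  [4] addr=0xeb blk=29 s=1: L1-HIT | VC [9]
  [5] addr=0xee blk=29 s=1: L1-HIT | VC [9]
  [6] addr=0xeb blk=29 s=1: L1-HIT | VC [9]
  [7] addr=0xed blk=29 s=1: L1-HIT | VC [9]
  [8] addr=0xeb blk=29 s=1: L1-HIT | VC [9]
  [9] addr=0xe9 blk=29 s=1: L1-HIT | VC [9]
  [10] addr=0xed blk=29 s=1: L1-HIT | VC [9]
  [11] addr=0x4f blk=9 s=1: VC-HIT | VC [29]
  [12] addr=0x4b blk=9 s=1: L1-HIT | VC [29]
  [13] addr=0x2b blk=5 s=1: MISS | VC [29, 9]
  [14] addr=0x4a blk=9 s=1: VC-HIT | VC [29, 5]
  [15] addr=0x2d blk=5 s=1: VC-HIT | VC [29, 9]

VC = [29, 9]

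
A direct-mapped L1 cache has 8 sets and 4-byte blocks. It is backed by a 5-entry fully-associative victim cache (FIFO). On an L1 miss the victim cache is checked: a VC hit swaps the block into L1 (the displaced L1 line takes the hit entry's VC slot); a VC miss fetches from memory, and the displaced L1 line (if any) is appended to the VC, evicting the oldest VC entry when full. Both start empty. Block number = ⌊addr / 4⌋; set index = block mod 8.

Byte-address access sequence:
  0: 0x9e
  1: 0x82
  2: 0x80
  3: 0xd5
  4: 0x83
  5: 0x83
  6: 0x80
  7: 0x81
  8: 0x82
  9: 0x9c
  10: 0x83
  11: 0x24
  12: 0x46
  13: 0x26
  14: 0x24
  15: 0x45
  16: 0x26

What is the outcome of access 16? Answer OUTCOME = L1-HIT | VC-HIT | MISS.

OUTCOME = VC-HIT

#0 0x9e→b39/s7 MISS; vc=[]
#1 0x82→b32/s0 MISS; vc=[]
#2 0x80→b32/s0 L1-HIT; vc=[]
#3 0xd5→b53/s5 MISS; vc=[]
#4 0x83→b32/s0 L1-HIT; vc=[]
#5 0x83→b32/s0 L1-HIT; vc=[]
#6 0x80→b32/s0 L1-HIT; vc=[]
#7 0x81→b32/s0 L1-HIT; vc=[]
#8 0x82→b32/s0 L1-HIT; vc=[]
#9 0x9c→b39/s7 L1-HIT; vc=[]
#10 0x83→b32/s0 L1-HIT; vc=[]
#11 0x24→b9/s1 MISS; vc=[]
#12 0x46→b17/s1 MISS; vc=[9]
#13 0x26→b9/s1 VC-HIT; vc=[17]
#14 0x24→b9/s1 L1-HIT; vc=[17]
#15 0x45→b17/s1 VC-HIT; vc=[9]
#16 0x26→b9/s1 VC-HIT; vc=[17]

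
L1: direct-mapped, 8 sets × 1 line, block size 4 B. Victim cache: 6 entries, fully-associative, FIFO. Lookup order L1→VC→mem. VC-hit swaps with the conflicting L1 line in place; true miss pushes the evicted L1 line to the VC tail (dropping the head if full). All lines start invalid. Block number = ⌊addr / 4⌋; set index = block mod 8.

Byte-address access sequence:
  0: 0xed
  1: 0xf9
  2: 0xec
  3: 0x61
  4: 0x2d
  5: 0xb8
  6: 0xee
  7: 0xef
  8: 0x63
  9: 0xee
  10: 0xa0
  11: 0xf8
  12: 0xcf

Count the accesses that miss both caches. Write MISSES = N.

MISSES = 7

#0 0xed→b59/s3 MISS; vc=[]
#1 0xf9→b62/s6 MISS; vc=[]
#2 0xec→b59/s3 L1-HIT; vc=[]
#3 0x61→b24/s0 MISS; vc=[]
#4 0x2d→b11/s3 MISS; vc=[59]
#5 0xb8→b46/s6 MISS; vc=[59,62]
#6 0xee→b59/s3 VC-HIT; vc=[11,62]
#7 0xef→b59/s3 L1-HIT; vc=[11,62]
#8 0x63→b24/s0 L1-HIT; vc=[11,62]
#9 0xee→b59/s3 L1-HIT; vc=[11,62]
#10 0xa0→b40/s0 MISS; vc=[11,62,24]
#11 0xf8→b62/s6 VC-HIT; vc=[11,46,24]
#12 0xcf→b51/s3 MISS; vc=[11,46,24,59]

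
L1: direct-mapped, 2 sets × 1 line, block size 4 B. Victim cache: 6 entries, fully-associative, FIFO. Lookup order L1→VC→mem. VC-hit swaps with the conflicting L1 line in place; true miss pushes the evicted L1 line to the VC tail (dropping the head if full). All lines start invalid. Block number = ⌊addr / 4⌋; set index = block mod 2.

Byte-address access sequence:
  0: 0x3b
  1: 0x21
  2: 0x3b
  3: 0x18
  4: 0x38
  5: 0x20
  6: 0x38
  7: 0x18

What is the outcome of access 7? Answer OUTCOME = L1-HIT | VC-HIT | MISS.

OUTCOME = VC-HIT

#0 0x3b→b14/s0 MISS; vc=[]
#1 0x21→b8/s0 MISS; vc=[14]
#2 0x3b→b14/s0 VC-HIT; vc=[8]
#3 0x18→b6/s0 MISS; vc=[8,14]
#4 0x38→b14/s0 VC-HIT; vc=[8,6]
#5 0x20→b8/s0 VC-HIT; vc=[14,6]
#6 0x38→b14/s0 VC-HIT; vc=[8,6]
#7 0x18→b6/s0 VC-HIT; vc=[8,14]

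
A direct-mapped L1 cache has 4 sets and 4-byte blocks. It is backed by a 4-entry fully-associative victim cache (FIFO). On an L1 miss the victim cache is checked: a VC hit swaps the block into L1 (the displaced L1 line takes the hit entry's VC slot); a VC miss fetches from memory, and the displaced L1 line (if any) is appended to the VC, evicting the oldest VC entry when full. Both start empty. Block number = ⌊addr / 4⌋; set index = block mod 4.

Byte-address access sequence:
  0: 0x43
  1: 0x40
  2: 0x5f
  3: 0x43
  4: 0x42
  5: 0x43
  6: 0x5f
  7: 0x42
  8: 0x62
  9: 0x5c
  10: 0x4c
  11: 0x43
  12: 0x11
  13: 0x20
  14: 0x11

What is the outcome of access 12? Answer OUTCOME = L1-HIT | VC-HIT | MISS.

#0 0x43→b16/s0 MISS; vc=[]
#1 0x40→b16/s0 L1-HIT; vc=[]
#2 0x5f→b23/s3 MISS; vc=[]
#3 0x43→b16/s0 L1-HIT; vc=[]
#4 0x42→b16/s0 L1-HIT; vc=[]
#5 0x43→b16/s0 L1-HIT; vc=[]
#6 0x5f→b23/s3 L1-HIT; vc=[]
#7 0x42→b16/s0 L1-HIT; vc=[]
#8 0x62→b24/s0 MISS; vc=[16]
#9 0x5c→b23/s3 L1-HIT; vc=[16]
#10 0x4c→b19/s3 MISS; vc=[16,23]
#11 0x43→b16/s0 VC-HIT; vc=[24,23]
#12 0x11→b4/s0 MISS; vc=[24,23,16]
#13 0x20→b8/s0 MISS; vc=[24,23,16,4]
#14 0x11→b4/s0 VC-HIT; vc=[24,23,16,8]

OUTCOME = MISS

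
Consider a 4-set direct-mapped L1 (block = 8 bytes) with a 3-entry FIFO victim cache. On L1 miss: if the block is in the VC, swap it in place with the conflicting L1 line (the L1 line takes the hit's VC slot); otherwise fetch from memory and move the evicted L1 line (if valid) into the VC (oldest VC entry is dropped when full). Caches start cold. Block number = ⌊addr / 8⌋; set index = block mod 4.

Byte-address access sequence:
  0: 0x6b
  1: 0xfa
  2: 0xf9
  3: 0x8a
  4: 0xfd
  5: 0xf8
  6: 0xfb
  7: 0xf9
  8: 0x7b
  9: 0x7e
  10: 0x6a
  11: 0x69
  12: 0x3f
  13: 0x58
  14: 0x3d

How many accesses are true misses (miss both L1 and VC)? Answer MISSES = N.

0: 0x6b (blk 13, set 1) → MISS  vc=[]
1: 0xfa (blk 31, set 3) → MISS  vc=[]
2: 0xf9 (blk 31, set 3) → L1-HIT  vc=[]
3: 0x8a (blk 17, set 1) → MISS  vc=[13]
4: 0xfd (blk 31, set 3) → L1-HIT  vc=[13]
5: 0xf8 (blk 31, set 3) → L1-HIT  vc=[13]
6: 0xfb (blk 31, set 3) → L1-HIT  vc=[13]
7: 0xf9 (blk 31, set 3) → L1-HIT  vc=[13]
8: 0x7b (blk 15, set 3) → MISS  vc=[13, 31]
9: 0x7e (blk 15, set 3) → L1-HIT  vc=[13, 31]
10: 0x6a (blk 13, set 1) → VC-HIT  vc=[17, 31]
11: 0x69 (blk 13, set 1) → L1-HIT  vc=[17, 31]
12: 0x3f (blk 7, set 3) → MISS  vc=[17, 31, 15]
13: 0x58 (blk 11, set 3) → MISS  vc=[31, 15, 7]
14: 0x3d (blk 7, set 3) → VC-HIT  vc=[31, 15, 11]

MISSES = 6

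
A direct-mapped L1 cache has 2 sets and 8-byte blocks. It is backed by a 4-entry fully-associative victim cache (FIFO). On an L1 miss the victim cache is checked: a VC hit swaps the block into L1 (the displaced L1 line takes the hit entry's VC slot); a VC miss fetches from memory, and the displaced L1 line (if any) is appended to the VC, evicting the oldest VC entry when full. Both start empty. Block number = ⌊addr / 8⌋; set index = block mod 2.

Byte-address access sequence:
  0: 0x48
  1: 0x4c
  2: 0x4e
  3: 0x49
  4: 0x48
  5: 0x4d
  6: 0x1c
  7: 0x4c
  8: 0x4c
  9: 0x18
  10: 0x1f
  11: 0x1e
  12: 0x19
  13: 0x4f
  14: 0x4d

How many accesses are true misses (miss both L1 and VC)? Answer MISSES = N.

0: 0x48 (blk 9, set 1) → MISS  vc=[]
1: 0x4c (blk 9, set 1) → L1-HIT  vc=[]
2: 0x4e (blk 9, set 1) → L1-HIT  vc=[]
3: 0x49 (blk 9, set 1) → L1-HIT  vc=[]
4: 0x48 (blk 9, set 1) → L1-HIT  vc=[]
5: 0x4d (blk 9, set 1) → L1-HIT  vc=[]
6: 0x1c (blk 3, set 1) → MISS  vc=[9]
7: 0x4c (blk 9, set 1) → VC-HIT  vc=[3]
8: 0x4c (blk 9, set 1) → L1-HIT  vc=[3]
9: 0x18 (blk 3, set 1) → VC-HIT  vc=[9]
10: 0x1f (blk 3, set 1) → L1-HIT  vc=[9]
11: 0x1e (blk 3, set 1) → L1-HIT  vc=[9]
12: 0x19 (blk 3, set 1) → L1-HIT  vc=[9]
13: 0x4f (blk 9, set 1) → VC-HIT  vc=[3]
14: 0x4d (blk 9, set 1) → L1-HIT  vc=[3]

MISSES = 2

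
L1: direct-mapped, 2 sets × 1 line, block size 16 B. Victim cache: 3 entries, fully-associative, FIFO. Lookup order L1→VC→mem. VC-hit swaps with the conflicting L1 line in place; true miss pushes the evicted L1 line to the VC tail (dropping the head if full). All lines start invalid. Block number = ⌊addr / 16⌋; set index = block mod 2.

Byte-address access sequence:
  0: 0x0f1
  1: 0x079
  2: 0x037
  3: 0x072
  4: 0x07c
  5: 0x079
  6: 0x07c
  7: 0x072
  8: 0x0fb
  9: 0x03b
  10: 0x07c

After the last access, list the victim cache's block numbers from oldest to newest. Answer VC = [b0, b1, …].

VC = [3, 15]

0: 0xf1 (blk 15, set 1) → MISS  vc=[]
1: 0x79 (blk 7, set 1) → MISS  vc=[15]
2: 0x37 (blk 3, set 1) → MISS  vc=[15, 7]
3: 0x72 (blk 7, set 1) → VC-HIT  vc=[15, 3]
4: 0x7c (blk 7, set 1) → L1-HIT  vc=[15, 3]
5: 0x79 (blk 7, set 1) → L1-HIT  vc=[15, 3]
6: 0x7c (blk 7, set 1) → L1-HIT  vc=[15, 3]
7: 0x72 (blk 7, set 1) → L1-HIT  vc=[15, 3]
8: 0xfb (blk 15, set 1) → VC-HIT  vc=[7, 3]
9: 0x3b (blk 3, set 1) → VC-HIT  vc=[7, 15]
10: 0x7c (blk 7, set 1) → VC-HIT  vc=[3, 15]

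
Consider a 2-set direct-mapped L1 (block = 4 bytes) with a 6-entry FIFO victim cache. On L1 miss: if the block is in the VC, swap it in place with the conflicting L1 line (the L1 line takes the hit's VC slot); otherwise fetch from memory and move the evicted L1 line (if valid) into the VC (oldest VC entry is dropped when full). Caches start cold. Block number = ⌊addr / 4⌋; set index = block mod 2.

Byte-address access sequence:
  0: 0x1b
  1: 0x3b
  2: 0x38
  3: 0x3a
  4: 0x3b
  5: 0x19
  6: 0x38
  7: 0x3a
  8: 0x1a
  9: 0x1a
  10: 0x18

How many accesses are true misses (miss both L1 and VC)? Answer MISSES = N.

0: 0x1b (blk 6, set 0) → MISS  vc=[]
1: 0x3b (blk 14, set 0) → MISS  vc=[6]
2: 0x38 (blk 14, set 0) → L1-HIT  vc=[6]
3: 0x3a (blk 14, set 0) → L1-HIT  vc=[6]
4: 0x3b (blk 14, set 0) → L1-HIT  vc=[6]
5: 0x19 (blk 6, set 0) → VC-HIT  vc=[14]
6: 0x38 (blk 14, set 0) → VC-HIT  vc=[6]
7: 0x3a (blk 14, set 0) → L1-HIT  vc=[6]
8: 0x1a (blk 6, set 0) → VC-HIT  vc=[14]
9: 0x1a (blk 6, set 0) → L1-HIT  vc=[14]
10: 0x18 (blk 6, set 0) → L1-HIT  vc=[14]

MISSES = 2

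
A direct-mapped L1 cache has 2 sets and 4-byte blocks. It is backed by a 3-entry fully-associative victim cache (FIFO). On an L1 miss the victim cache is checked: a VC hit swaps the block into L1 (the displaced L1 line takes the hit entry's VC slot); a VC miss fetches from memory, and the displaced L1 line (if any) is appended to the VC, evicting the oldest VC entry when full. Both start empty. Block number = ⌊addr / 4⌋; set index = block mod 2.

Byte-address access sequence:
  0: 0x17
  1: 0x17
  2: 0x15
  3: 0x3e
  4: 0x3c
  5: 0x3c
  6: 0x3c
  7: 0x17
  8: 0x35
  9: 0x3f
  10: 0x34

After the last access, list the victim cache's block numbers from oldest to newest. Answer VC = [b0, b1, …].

VC = [15, 5]

  [0] addr=0x17 blk=5 s=1: MISS | VC []
  [1] addr=0x17 blk=5 s=1: L1-HIT | VC []
  [2] addr=0x15 blk=5 s=1: L1-HIT | VC []
  [3] addr=0x3e blk=15 s=1: MISS | VC [5]
  [4] addr=0x3c blk=15 s=1: L1-HIT | VC [5]
  [5] addr=0x3c blk=15 s=1: L1-HIT | VC [5]
  [6] addr=0x3c blk=15 s=1: L1-HIT | VC [5]
  [7] addr=0x17 blk=5 s=1: VC-HIT | VC [15]
  [8] addr=0x35 blk=13 s=1: MISS | VC [15, 5]
  [9] addr=0x3f blk=15 s=1: VC-HIT | VC [13, 5]
  [10] addr=0x34 blk=13 s=1: VC-HIT | VC [15, 5]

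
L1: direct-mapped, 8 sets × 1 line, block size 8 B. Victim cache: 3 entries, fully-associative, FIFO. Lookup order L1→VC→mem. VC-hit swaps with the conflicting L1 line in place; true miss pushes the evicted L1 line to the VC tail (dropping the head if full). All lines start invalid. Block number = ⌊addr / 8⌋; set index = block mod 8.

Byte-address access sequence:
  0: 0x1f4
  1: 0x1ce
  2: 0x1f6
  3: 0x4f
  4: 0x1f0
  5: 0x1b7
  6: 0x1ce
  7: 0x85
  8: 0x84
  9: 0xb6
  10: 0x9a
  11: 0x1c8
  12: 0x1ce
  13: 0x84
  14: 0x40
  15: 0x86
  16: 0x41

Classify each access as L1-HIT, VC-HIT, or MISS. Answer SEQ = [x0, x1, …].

SEQ = [MISS, MISS, L1-HIT, MISS, L1-HIT, MISS, VC-HIT, MISS, L1-HIT, MISS, MISS, L1-HIT, L1-HIT, L1-HIT, MISS, VC-HIT, VC-HIT]

0: 0x1f4 (blk 62, set 6) → MISS  vc=[]
1: 0x1ce (blk 57, set 1) → MISS  vc=[]
2: 0x1f6 (blk 62, set 6) → L1-HIT  vc=[]
3: 0x4f (blk 9, set 1) → MISS  vc=[57]
4: 0x1f0 (blk 62, set 6) → L1-HIT  vc=[57]
5: 0x1b7 (blk 54, set 6) → MISS  vc=[57, 62]
6: 0x1ce (blk 57, set 1) → VC-HIT  vc=[9, 62]
7: 0x85 (blk 16, set 0) → MISS  vc=[9, 62]
8: 0x84 (blk 16, set 0) → L1-HIT  vc=[9, 62]
9: 0xb6 (blk 22, set 6) → MISS  vc=[9, 62, 54]
10: 0x9a (blk 19, set 3) → MISS  vc=[9, 62, 54]
11: 0x1c8 (blk 57, set 1) → L1-HIT  vc=[9, 62, 54]
12: 0x1ce (blk 57, set 1) → L1-HIT  vc=[9, 62, 54]
13: 0x84 (blk 16, set 0) → L1-HIT  vc=[9, 62, 54]
14: 0x40 (blk 8, set 0) → MISS  vc=[62, 54, 16]
15: 0x86 (blk 16, set 0) → VC-HIT  vc=[62, 54, 8]
16: 0x41 (blk 8, set 0) → VC-HIT  vc=[62, 54, 16]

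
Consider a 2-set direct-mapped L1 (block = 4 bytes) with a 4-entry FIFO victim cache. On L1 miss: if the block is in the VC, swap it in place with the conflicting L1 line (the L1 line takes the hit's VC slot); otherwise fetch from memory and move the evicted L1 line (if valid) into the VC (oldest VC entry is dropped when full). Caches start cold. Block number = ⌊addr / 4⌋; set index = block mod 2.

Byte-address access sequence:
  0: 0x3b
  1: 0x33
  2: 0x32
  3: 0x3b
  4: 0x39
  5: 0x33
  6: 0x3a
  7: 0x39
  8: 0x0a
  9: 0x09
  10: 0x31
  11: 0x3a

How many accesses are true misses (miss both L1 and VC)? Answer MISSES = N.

0: 0x3b (blk 14, set 0) → MISS  vc=[]
1: 0x33 (blk 12, set 0) → MISS  vc=[14]
2: 0x32 (blk 12, set 0) → L1-HIT  vc=[14]
3: 0x3b (blk 14, set 0) → VC-HIT  vc=[12]
4: 0x39 (blk 14, set 0) → L1-HIT  vc=[12]
5: 0x33 (blk 12, set 0) → VC-HIT  vc=[14]
6: 0x3a (blk 14, set 0) → VC-HIT  vc=[12]
7: 0x39 (blk 14, set 0) → L1-HIT  vc=[12]
8: 0xa (blk 2, set 0) → MISS  vc=[12, 14]
9: 0x9 (blk 2, set 0) → L1-HIT  vc=[12, 14]
10: 0x31 (blk 12, set 0) → VC-HIT  vc=[2, 14]
11: 0x3a (blk 14, set 0) → VC-HIT  vc=[2, 12]

MISSES = 3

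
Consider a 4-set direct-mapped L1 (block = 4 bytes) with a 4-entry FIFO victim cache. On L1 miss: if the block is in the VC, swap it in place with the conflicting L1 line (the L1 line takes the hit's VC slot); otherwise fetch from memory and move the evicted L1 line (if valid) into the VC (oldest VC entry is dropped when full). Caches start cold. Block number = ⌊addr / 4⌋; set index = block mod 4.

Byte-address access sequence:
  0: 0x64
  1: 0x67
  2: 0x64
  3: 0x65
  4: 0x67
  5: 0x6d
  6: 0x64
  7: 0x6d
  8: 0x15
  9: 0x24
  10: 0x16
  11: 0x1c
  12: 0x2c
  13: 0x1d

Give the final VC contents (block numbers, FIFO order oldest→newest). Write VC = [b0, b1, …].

#0 0x64→b25/s1 MISS; vc=[]
#1 0x67→b25/s1 L1-HIT; vc=[]
#2 0x64→b25/s1 L1-HIT; vc=[]
#3 0x65→b25/s1 L1-HIT; vc=[]
#4 0x67→b25/s1 L1-HIT; vc=[]
#5 0x6d→b27/s3 MISS; vc=[]
#6 0x64→b25/s1 L1-HIT; vc=[]
#7 0x6d→b27/s3 L1-HIT; vc=[]
#8 0x15→b5/s1 MISS; vc=[25]
#9 0x24→b9/s1 MISS; vc=[25,5]
#10 0x16→b5/s1 VC-HIT; vc=[25,9]
#11 0x1c→b7/s3 MISS; vc=[25,9,27]
#12 0x2c→b11/s3 MISS; vc=[25,9,27,7]
#13 0x1d→b7/s3 VC-HIT; vc=[25,9,27,11]

VC = [25, 9, 27, 11]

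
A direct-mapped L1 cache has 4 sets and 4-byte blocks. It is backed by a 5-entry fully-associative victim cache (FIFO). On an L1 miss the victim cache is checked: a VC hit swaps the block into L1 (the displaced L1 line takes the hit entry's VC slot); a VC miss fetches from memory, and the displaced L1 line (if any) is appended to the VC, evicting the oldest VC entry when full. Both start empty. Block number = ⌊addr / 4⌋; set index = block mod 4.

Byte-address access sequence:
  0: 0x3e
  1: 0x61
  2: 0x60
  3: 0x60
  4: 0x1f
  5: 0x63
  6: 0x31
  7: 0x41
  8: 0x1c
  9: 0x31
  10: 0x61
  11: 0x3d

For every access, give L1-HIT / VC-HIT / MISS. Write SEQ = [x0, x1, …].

  [0] addr=0x3e blk=15 s=3: MISS | VC []
  [1] addr=0x61 blk=24 s=0: MISS | VC []
  [2] addr=0x60 blk=24 s=0: L1-HIT | VC []
  [3] addr=0x60 blk=24 s=0: L1-HIT | VC []
  [4] addr=0x1f blk=7 s=3: MISS | VC [15]
  [5] addr=0x63 blk=24 s=0: L1-HIT | VC [15]
  [6] addr=0x31 blk=12 s=0: MISS | VC [15, 24]
  [7] addr=0x41 blk=16 s=0: MISS | VC [15, 24, 12]
  [8] addr=0x1c blk=7 s=3: L1-HIT | VC [15, 24, 12]
  [9] addr=0x31 blk=12 s=0: VC-HIT | VC [15, 24, 16]
  [10] addr=0x61 blk=24 s=0: VC-HIT | VC [15, 12, 16]
  [11] addr=0x3d blk=15 s=3: VC-HIT | VC [7, 12, 16]

SEQ = [MISS, MISS, L1-HIT, L1-HIT, MISS, L1-HIT, MISS, MISS, L1-HIT, VC-HIT, VC-HIT, VC-HIT]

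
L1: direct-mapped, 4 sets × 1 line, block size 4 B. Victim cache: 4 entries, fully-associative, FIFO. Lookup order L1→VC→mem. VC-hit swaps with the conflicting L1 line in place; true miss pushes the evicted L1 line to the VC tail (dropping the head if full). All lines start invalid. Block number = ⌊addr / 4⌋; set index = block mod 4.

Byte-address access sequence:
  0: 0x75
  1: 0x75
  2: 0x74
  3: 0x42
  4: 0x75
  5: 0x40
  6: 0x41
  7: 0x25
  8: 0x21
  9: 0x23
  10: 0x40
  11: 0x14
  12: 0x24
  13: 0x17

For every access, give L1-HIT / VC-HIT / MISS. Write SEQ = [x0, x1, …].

0: 0x75 (blk 29, set 1) → MISS  vc=[]
1: 0x75 (blk 29, set 1) → L1-HIT  vc=[]
2: 0x74 (blk 29, set 1) → L1-HIT  vc=[]
3: 0x42 (blk 16, set 0) → MISS  vc=[]
4: 0x75 (blk 29, set 1) → L1-HIT  vc=[]
5: 0x40 (blk 16, set 0) → L1-HIT  vc=[]
6: 0x41 (blk 16, set 0) → L1-HIT  vc=[]
7: 0x25 (blk 9, set 1) → MISS  vc=[29]
8: 0x21 (blk 8, set 0) → MISS  vc=[29, 16]
9: 0x23 (blk 8, set 0) → L1-HIT  vc=[29, 16]
10: 0x40 (blk 16, set 0) → VC-HIT  vc=[29, 8]
11: 0x14 (blk 5, set 1) → MISS  vc=[29, 8, 9]
12: 0x24 (blk 9, set 1) → VC-HIT  vc=[29, 8, 5]
13: 0x17 (blk 5, set 1) → VC-HIT  vc=[29, 8, 9]

SEQ = [MISS, L1-HIT, L1-HIT, MISS, L1-HIT, L1-HIT, L1-HIT, MISS, MISS, L1-HIT, VC-HIT, MISS, VC-HIT, VC-HIT]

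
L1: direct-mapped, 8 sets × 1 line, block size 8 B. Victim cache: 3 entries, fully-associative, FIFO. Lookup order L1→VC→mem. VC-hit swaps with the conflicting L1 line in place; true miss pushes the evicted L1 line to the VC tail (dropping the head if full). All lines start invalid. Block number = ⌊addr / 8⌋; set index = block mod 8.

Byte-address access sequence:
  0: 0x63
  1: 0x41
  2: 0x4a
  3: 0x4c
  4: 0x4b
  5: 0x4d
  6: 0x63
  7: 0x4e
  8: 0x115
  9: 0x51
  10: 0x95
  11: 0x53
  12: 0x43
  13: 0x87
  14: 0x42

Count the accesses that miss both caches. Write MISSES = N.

0: 0x63 (blk 12, set 4) → MISS  vc=[]
1: 0x41 (blk 8, set 0) → MISS  vc=[]
2: 0x4a (blk 9, set 1) → MISS  vc=[]
3: 0x4c (blk 9, set 1) → L1-HIT  vc=[]
4: 0x4b (blk 9, set 1) → L1-HIT  vc=[]
5: 0x4d (blk 9, set 1) → L1-HIT  vc=[]
6: 0x63 (blk 12, set 4) → L1-HIT  vc=[]
7: 0x4e (blk 9, set 1) → L1-HIT  vc=[]
8: 0x115 (blk 34, set 2) → MISS  vc=[]
9: 0x51 (blk 10, set 2) → MISS  vc=[34]
10: 0x95 (blk 18, set 2) → MISS  vc=[34, 10]
11: 0x53 (blk 10, set 2) → VC-HIT  vc=[34, 18]
12: 0x43 (blk 8, set 0) → L1-HIT  vc=[34, 18]
13: 0x87 (blk 16, set 0) → MISS  vc=[34, 18, 8]
14: 0x42 (blk 8, set 0) → VC-HIT  vc=[34, 18, 16]

MISSES = 7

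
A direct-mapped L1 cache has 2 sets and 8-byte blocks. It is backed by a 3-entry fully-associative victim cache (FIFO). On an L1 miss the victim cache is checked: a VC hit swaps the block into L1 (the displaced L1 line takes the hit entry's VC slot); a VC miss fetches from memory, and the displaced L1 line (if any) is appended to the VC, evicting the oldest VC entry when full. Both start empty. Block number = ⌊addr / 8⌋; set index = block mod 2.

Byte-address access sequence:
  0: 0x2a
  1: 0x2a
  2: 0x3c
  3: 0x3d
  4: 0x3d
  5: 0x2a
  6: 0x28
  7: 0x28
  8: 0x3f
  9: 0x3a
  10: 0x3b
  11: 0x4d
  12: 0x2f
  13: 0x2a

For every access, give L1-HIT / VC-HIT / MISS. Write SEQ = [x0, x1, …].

0: 0x2a (blk 5, set 1) → MISS  vc=[]
1: 0x2a (blk 5, set 1) → L1-HIT  vc=[]
2: 0x3c (blk 7, set 1) → MISS  vc=[5]
3: 0x3d (blk 7, set 1) → L1-HIT  vc=[5]
4: 0x3d (blk 7, set 1) → L1-HIT  vc=[5]
5: 0x2a (blk 5, set 1) → VC-HIT  vc=[7]
6: 0x28 (blk 5, set 1) → L1-HIT  vc=[7]
7: 0x28 (blk 5, set 1) → L1-HIT  vc=[7]
8: 0x3f (blk 7, set 1) → VC-HIT  vc=[5]
9: 0x3a (blk 7, set 1) → L1-HIT  vc=[5]
10: 0x3b (blk 7, set 1) → L1-HIT  vc=[5]
11: 0x4d (blk 9, set 1) → MISS  vc=[5, 7]
12: 0x2f (blk 5, set 1) → VC-HIT  vc=[9, 7]
13: 0x2a (blk 5, set 1) → L1-HIT  vc=[9, 7]

SEQ = [MISS, L1-HIT, MISS, L1-HIT, L1-HIT, VC-HIT, L1-HIT, L1-HIT, VC-HIT, L1-HIT, L1-HIT, MISS, VC-HIT, L1-HIT]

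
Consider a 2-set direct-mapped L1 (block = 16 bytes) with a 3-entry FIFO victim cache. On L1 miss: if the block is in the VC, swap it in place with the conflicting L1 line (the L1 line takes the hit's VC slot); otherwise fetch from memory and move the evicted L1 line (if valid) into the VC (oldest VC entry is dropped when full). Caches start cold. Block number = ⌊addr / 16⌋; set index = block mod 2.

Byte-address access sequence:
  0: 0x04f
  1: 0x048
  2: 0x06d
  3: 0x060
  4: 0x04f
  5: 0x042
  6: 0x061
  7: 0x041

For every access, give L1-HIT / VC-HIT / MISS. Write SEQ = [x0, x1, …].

SEQ = [MISS, L1-HIT, MISS, L1-HIT, VC-HIT, L1-HIT, VC-HIT, VC-HIT]

#0 0x4f→b4/s0 MISS; vc=[]
#1 0x48→b4/s0 L1-HIT; vc=[]
#2 0x6d→b6/s0 MISS; vc=[4]
#3 0x60→b6/s0 L1-HIT; vc=[4]
#4 0x4f→b4/s0 VC-HIT; vc=[6]
#5 0x42→b4/s0 L1-HIT; vc=[6]
#6 0x61→b6/s0 VC-HIT; vc=[4]
#7 0x41→b4/s0 VC-HIT; vc=[6]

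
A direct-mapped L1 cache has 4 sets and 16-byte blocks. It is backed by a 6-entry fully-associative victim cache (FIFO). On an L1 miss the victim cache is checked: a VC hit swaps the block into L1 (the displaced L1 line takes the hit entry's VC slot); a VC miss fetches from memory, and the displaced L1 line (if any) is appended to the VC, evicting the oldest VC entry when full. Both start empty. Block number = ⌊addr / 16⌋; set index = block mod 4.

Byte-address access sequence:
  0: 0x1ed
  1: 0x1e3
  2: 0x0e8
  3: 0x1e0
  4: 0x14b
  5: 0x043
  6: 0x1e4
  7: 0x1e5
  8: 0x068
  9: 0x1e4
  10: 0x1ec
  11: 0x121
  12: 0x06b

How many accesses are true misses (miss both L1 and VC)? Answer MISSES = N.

#0 0x1ed→b30/s2 MISS; vc=[]
#1 0x1e3→b30/s2 L1-HIT; vc=[]
#2 0xe8→b14/s2 MISS; vc=[30]
#3 0x1e0→b30/s2 VC-HIT; vc=[14]
#4 0x14b→b20/s0 MISS; vc=[14]
#5 0x43→b4/s0 MISS; vc=[14,20]
#6 0x1e4→b30/s2 L1-HIT; vc=[14,20]
#7 0x1e5→b30/s2 L1-HIT; vc=[14,20]
#8 0x68→b6/s2 MISS; vc=[14,20,30]
#9 0x1e4→b30/s2 VC-HIT; vc=[14,20,6]
#10 0x1ec→b30/s2 L1-HIT; vc=[14,20,6]
#11 0x121→b18/s2 MISS; vc=[14,20,6,30]
#12 0x6b→b6/s2 VC-HIT; vc=[14,20,18,30]

MISSES = 6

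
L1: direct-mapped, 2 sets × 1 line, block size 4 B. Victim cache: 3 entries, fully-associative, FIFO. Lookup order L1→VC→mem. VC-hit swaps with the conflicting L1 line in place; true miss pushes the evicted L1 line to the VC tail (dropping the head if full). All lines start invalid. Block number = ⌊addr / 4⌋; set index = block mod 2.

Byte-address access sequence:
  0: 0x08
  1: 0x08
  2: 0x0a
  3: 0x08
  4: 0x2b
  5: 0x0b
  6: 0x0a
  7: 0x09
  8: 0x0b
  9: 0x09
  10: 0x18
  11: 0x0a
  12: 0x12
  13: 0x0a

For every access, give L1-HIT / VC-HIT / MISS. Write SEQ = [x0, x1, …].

SEQ = [MISS, L1-HIT, L1-HIT, L1-HIT, MISS, VC-HIT, L1-HIT, L1-HIT, L1-HIT, L1-HIT, MISS, VC-HIT, MISS, VC-HIT]

#0 0x8→b2/s0 MISS; vc=[]
#1 0x8→b2/s0 L1-HIT; vc=[]
#2 0xa→b2/s0 L1-HIT; vc=[]
#3 0x8→b2/s0 L1-HIT; vc=[]
#4 0x2b→b10/s0 MISS; vc=[2]
#5 0xb→b2/s0 VC-HIT; vc=[10]
#6 0xa→b2/s0 L1-HIT; vc=[10]
#7 0x9→b2/s0 L1-HIT; vc=[10]
#8 0xb→b2/s0 L1-HIT; vc=[10]
#9 0x9→b2/s0 L1-HIT; vc=[10]
#10 0x18→b6/s0 MISS; vc=[10,2]
#11 0xa→b2/s0 VC-HIT; vc=[10,6]
#12 0x12→b4/s0 MISS; vc=[10,6,2]
#13 0xa→b2/s0 VC-HIT; vc=[10,6,4]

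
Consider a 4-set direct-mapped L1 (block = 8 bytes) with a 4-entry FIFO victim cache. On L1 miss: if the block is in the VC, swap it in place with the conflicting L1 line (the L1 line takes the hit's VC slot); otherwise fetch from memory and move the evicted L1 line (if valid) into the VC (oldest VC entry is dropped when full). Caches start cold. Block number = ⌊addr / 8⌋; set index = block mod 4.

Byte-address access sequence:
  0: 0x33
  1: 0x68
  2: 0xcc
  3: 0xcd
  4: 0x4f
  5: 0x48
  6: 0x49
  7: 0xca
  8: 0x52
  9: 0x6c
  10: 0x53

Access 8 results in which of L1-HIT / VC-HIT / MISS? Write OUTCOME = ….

OUTCOME = MISS

#0 0x33→b6/s2 MISS; vc=[]
#1 0x68→b13/s1 MISS; vc=[]
#2 0xcc→b25/s1 MISS; vc=[13]
#3 0xcd→b25/s1 L1-HIT; vc=[13]
#4 0x4f→b9/s1 MISS; vc=[13,25]
#5 0x48→b9/s1 L1-HIT; vc=[13,25]
#6 0x49→b9/s1 L1-HIT; vc=[13,25]
#7 0xca→b25/s1 VC-HIT; vc=[13,9]
#8 0x52→b10/s2 MISS; vc=[13,9,6]
#9 0x6c→b13/s1 VC-HIT; vc=[25,9,6]
#10 0x53→b10/s2 L1-HIT; vc=[25,9,6]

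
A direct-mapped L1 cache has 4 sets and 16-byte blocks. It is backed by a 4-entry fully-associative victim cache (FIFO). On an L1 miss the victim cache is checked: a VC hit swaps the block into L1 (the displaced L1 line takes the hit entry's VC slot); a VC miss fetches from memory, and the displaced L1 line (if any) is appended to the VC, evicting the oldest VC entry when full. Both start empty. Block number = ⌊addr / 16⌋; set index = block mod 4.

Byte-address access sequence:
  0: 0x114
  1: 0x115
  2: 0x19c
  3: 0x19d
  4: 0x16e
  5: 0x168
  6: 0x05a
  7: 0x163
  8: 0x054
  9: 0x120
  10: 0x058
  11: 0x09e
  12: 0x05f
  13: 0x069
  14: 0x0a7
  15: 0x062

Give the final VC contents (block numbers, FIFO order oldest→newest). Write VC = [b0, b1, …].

  [0] addr=0x114 blk=17 s=1: MISS | VC []
  [1] addr=0x115 blk=17 s=1: L1-HIT | VC []
  [2] addr=0x19c blk=25 s=1: MISS | VC [17]
  [3] addr=0x19d blk=25 s=1: L1-HIT | VC [17]
  [4] addr=0x16e blk=22 s=2: MISS | VC [17]
  [5] addr=0x168 blk=22 s=2: L1-HIT | VC [17]
  [6] addr=0x5a blk=5 s=1: MISS | VC [17, 25]
  [7] addr=0x163 blk=22 s=2: L1-HIT | VC [17, 25]
  [8] addr=0x54 blk=5 s=1: L1-HIT | VC [17, 25]
  [9] addr=0x120 blk=18 s=2: MISS | VC [17, 25, 22]
  [10] addr=0x58 blk=5 s=1: L1-HIT | VC [17, 25, 22]
  [11] addr=0x9e blk=9 s=1: MISS | VC [17, 25, 22, 5]
  [12] addr=0x5f blk=5 s=1: VC-HIT | VC [17, 25, 22, 9]
  [13] addr=0x69 blk=6 s=2: MISS | VC [25, 22, 9, 18]
  [14] addr=0xa7 blk=10 s=2: MISS | VC [22, 9, 18, 6]
  [15] addr=0x62 blk=6 s=2: VC-HIT | VC [22, 9, 18, 10]

VC = [22, 9, 18, 10]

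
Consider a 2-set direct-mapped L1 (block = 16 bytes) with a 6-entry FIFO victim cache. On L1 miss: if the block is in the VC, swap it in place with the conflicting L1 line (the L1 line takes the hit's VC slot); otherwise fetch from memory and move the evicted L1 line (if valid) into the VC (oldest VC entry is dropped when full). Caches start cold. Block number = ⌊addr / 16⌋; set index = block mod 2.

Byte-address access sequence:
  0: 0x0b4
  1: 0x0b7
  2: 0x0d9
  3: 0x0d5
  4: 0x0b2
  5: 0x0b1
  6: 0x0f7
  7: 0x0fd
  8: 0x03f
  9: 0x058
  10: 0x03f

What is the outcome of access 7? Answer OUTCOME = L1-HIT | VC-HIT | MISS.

#0 0xb4→b11/s1 MISS; vc=[]
#1 0xb7→b11/s1 L1-HIT; vc=[]
#2 0xd9→b13/s1 MISS; vc=[11]
#3 0xd5→b13/s1 L1-HIT; vc=[11]
#4 0xb2→b11/s1 VC-HIT; vc=[13]
#5 0xb1→b11/s1 L1-HIT; vc=[13]
#6 0xf7→b15/s1 MISS; vc=[13,11]
#7 0xfd→b15/s1 L1-HIT; vc=[13,11]
#8 0x3f→b3/s1 MISS; vc=[13,11,15]
#9 0x58→b5/s1 MISS; vc=[13,11,15,3]
#10 0x3f→b3/s1 VC-HIT; vc=[13,11,15,5]

OUTCOME = L1-HIT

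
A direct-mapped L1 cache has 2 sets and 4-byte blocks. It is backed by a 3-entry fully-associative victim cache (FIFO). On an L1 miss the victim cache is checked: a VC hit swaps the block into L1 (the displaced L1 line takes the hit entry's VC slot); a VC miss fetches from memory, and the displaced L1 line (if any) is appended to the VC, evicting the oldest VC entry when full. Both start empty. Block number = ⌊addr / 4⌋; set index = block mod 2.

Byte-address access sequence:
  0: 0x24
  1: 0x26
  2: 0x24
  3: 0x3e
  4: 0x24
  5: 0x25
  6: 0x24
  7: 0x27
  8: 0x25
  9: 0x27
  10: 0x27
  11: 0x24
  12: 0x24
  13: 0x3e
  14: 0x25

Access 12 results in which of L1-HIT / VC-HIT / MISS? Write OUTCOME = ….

  [0] addr=0x24 blk=9 s=1: MISS | VC []
  [1] addr=0x26 blk=9 s=1: L1-HIT | VC []
  [2] addr=0x24 blk=9 s=1: L1-HIT | VC []
  [3] addr=0x3e blk=15 s=1: MISS | VC [9]
  [4] addr=0x24 blk=9 s=1: VC-HIT | VC [15]
  [5] addr=0x25 blk=9 s=1: L1-HIT | VC [15]
  [6] addr=0x24 blk=9 s=1: L1-HIT | VC [15]
  [7] addr=0x27 blk=9 s=1: L1-HIT | VC [15]
  [8] addr=0x25 blk=9 s=1: L1-HIT | VC [15]
  [9] addr=0x27 blk=9 s=1: L1-HIT | VC [15]
  [10] addr=0x27 blk=9 s=1: L1-HIT | VC [15]
  [11] addr=0x24 blk=9 s=1: L1-HIT | VC [15]
  [12] addr=0x24 blk=9 s=1: L1-HIT | VC [15]
  [13] addr=0x3e blk=15 s=1: VC-HIT | VC [9]
  [14] addr=0x25 blk=9 s=1: VC-HIT | VC [15]

OUTCOME = L1-HIT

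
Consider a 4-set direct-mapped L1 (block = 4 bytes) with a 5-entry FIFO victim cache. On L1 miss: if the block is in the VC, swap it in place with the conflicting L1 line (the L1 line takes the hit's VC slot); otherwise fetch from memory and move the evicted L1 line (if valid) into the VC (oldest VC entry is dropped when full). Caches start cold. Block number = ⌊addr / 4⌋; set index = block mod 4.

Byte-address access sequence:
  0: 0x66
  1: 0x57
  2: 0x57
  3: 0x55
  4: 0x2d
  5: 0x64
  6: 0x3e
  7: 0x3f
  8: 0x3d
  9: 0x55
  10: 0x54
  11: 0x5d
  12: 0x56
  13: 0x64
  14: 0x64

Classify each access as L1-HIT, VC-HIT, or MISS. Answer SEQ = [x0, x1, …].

SEQ = [MISS, MISS, L1-HIT, L1-HIT, MISS, VC-HIT, MISS, L1-HIT, L1-HIT, VC-HIT, L1-HIT, MISS, L1-HIT, VC-HIT, L1-HIT]

#0 0x66→b25/s1 MISS; vc=[]
#1 0x57→b21/s1 MISS; vc=[25]
#2 0x57→b21/s1 L1-HIT; vc=[25]
#3 0x55→b21/s1 L1-HIT; vc=[25]
#4 0x2d→b11/s3 MISS; vc=[25]
#5 0x64→b25/s1 VC-HIT; vc=[21]
#6 0x3e→b15/s3 MISS; vc=[21,11]
#7 0x3f→b15/s3 L1-HIT; vc=[21,11]
#8 0x3d→b15/s3 L1-HIT; vc=[21,11]
#9 0x55→b21/s1 VC-HIT; vc=[25,11]
#10 0x54→b21/s1 L1-HIT; vc=[25,11]
#11 0x5d→b23/s3 MISS; vc=[25,11,15]
#12 0x56→b21/s1 L1-HIT; vc=[25,11,15]
#13 0x64→b25/s1 VC-HIT; vc=[21,11,15]
#14 0x64→b25/s1 L1-HIT; vc=[21,11,15]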